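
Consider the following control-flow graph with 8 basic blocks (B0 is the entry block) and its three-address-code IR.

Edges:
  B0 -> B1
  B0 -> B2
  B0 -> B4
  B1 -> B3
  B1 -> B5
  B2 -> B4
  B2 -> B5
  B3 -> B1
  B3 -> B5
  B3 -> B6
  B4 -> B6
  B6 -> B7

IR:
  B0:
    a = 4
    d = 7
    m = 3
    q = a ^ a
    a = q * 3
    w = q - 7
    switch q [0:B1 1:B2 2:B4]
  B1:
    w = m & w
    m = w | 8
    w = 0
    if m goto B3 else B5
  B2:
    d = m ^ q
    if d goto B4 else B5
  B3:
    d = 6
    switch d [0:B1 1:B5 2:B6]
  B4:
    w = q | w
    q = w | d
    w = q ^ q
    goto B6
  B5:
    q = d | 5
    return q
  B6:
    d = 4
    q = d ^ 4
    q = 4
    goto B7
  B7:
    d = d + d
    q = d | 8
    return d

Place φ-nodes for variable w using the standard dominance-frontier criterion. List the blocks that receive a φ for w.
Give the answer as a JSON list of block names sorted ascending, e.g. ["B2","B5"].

idom tree: B1←B0 B2←B0 B3←B1 B4←B0 B5←B0 B6←B0 B7←B6
Dom∩ at merges:
  B1: preds {B0,B3}: {B0} ∩ {B0,B1,B3} = {B0}; idom=B0
  B4: preds {B0,B2}: {B0} ∩ {B0,B2} = {B0}; idom=B0
  B5: preds {B1,B2,B3}: {B0,B1} ∩ {B0,B2} ∩ {B0,B1,B3} = {B0}; idom=B0
  B6: preds {B3,B4}: {B0,B1,B3} ∩ {B0,B4} = {B0}; idom=B0

DF walk-up:
  B1←B0: walk · to B0
  B1←B3: walk B3→B1 to B0
  B4←B0: walk · to B0
  B4←B2: walk B2 to B0
  B5←B1: walk B1 to B0
  B5←B2: walk B2 to B0
  B5←B3: walk B3→B1 to B0
  B6←B3: walk B3→B1 to B0
  B6←B4: walk B4 to B0
  DF(B0)=∅
  DF(B1)={B1,B5,B6}
  DF(B2)={B4,B5}
  DF(B3)={B1,B5,B6}
  DF(B4)={B6}
  DF(B5)=∅
  DF(B6)=∅
  DF(B7)=∅

φ for w: defs {B0,B1,B4}
  DF⁺ = {B1,B5,B6}

Answer: ["B1", "B5", "B6"]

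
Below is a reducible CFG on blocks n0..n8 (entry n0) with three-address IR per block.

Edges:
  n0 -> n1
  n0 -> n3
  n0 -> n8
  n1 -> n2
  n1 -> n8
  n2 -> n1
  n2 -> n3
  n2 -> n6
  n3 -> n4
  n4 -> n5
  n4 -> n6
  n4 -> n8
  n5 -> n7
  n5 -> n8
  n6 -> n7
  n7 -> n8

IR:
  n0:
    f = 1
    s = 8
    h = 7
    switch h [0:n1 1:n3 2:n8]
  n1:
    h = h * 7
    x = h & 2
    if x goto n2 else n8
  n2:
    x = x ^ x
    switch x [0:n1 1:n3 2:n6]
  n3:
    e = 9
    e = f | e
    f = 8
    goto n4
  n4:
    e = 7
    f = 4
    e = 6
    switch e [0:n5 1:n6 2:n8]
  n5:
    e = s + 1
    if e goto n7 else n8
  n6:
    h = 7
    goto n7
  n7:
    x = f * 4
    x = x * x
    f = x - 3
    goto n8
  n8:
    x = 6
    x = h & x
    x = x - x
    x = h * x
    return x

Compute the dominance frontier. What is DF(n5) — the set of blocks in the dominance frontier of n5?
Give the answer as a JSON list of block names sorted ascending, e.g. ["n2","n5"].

Answer: ["n7", "n8"]

Analysis:
idom tree: n1←n0 n2←n1 n3←n0 n4←n3 n5←n4 n6←n0 n7←n0 n8←n0
Dom at joins:
  n1: preds {n0,n2}: {n0} ∩ {n0,n1,n2} = {n0}; idom=n0
  n3: preds {n0,n2}: {n0} ∩ {n0,n1,n2} = {n0}; idom=n0
  n6: preds {n2,n4}: {n0,n1,n2} ∩ {n0,n3,n4} = {n0}; idom=n0
  n7: preds {n5,n6}: {n0,n3,n4,n5} ∩ {n0,n6} = {n0}; idom=n0
  n8: preds {n0,n1,n4,n5,n7}: {n0} ∩ {n0,n1} ∩ {n0,n3,n4} ∩ {n0,n3,n4,n5} ∩ {n0,n7} = {n0}; idom=n0

DF walk-up:
  n1←n0: walk · to n0
  n1←n2: walk n2→n1 to n0
  n3←n0: walk · to n0
  n3←n2: walk n2→n1 to n0
  n6←n2: walk n2→n1 to n0
  n6←n4: walk n4→n3 to n0
  n7←n5: walk n5→n4→n3 to n0
  n7←n6: walk n6 to n0
  n8←n0: walk · to n0
  n8←n1: walk n1 to n0
  n8←n4: walk n4→n3 to n0
  n8←n5: walk n5→n4→n3 to n0
  n8←n7: walk n7 to n0
  n0 → ∅
  n1 → {n1,n3,n6,n8}
  n2 → {n1,n3,n6}
  n3 → {n6,n7,n8}
  n4 → {n6,n7,n8}
  n5 → {n7,n8}
  n6 → {n7}
  n7 → {n8}
  n8 → ∅

DF(n5) = ["n7", "n8"]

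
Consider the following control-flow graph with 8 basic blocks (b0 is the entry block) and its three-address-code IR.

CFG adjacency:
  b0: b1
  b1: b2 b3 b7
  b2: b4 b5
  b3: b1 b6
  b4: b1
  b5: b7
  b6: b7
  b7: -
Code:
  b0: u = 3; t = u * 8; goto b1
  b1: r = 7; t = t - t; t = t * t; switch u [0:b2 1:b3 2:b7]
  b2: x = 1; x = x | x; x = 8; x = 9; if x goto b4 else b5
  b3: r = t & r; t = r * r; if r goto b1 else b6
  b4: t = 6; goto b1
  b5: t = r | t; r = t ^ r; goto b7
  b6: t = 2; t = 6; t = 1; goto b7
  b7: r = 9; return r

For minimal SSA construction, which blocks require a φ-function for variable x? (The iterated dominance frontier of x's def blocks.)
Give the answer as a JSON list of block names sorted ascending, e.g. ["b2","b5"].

idom tree: b1←b0 b2←b1 b3←b1 b4←b2 b5←b2 b6←b3 b7←b1
Join-block Dom:
  b1: preds {b0,b3,b4}: {b0} ∩ {b0,b1,b3} ∩ {b0,b1,b2,b4} = {b0}; idom=b0
  b7: preds {b1,b5,b6}: {b0,b1} ∩ {b0,b1,b2,b5} ∩ {b0,b1,b3,b6} = {b0,b1}; idom=b1

DF walk-up:
  b1←b0: walk · to b0
  b1←b3: walk b3→b1 to b0
  b1←b4: walk b4→b2→b1 to b0
  b7←b1: walk · to b1
  b7←b5: walk b5→b2 to b1
  b7←b6: walk b6→b3 to b1
  b0 → ∅
  b1 → {b1}
  b2 → {b1,b7}
  b3 → {b1,b7}
  b4 → {b1}
  b5 → {b7}
  b6 → {b7}
  b7 → ∅

φ for x: defs {b2}
  DF⁺ = {b1,b7}

Answer: ["b1", "b7"]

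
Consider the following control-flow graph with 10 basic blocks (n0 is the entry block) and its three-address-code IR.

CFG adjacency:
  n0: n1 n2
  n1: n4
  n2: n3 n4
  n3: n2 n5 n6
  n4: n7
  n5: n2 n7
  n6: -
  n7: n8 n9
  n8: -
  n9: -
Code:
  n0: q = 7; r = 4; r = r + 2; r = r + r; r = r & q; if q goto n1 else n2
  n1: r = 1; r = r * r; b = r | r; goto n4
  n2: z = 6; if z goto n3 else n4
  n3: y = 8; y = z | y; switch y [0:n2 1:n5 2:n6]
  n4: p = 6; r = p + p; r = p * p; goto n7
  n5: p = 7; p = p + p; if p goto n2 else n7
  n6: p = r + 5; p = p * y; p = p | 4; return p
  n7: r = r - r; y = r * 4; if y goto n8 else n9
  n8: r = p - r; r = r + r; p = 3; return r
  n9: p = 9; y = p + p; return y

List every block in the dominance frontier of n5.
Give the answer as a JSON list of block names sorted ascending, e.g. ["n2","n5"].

idom tree: n1←n0 n2←n0 n3←n2 n4←n0 n5←n3 n6←n3 n7←n0 n8←n7 n9←n7
Dom at joins:
  n2: preds {n0,n3,n5}: {n0} ∩ {n0,n2,n3} ∩ {n0,n2,n3,n5} = {n0}; idom=n0
  n4: preds {n1,n2}: {n0,n1} ∩ {n0,n2} = {n0}; idom=n0
  n7: preds {n4,n5}: {n0,n4} ∩ {n0,n2,n3,n5} = {n0}; idom=n0

DF walk-up:
  n2←n0: walk · to n0
  n2←n3: walk n3→n2 to n0
  n2←n5: walk n5→n3→n2 to n0
  n4←n1: walk n1 to n0
  n4←n2: walk n2 to n0
  n7←n4: walk n4 to n0
  n7←n5: walk n5→n3→n2 to n0
  DF(n0)=∅
  DF(n1)={n4}
  DF(n2)={n2,n4,n7}
  DF(n3)={n2,n7}
  DF(n4)={n7}
  DF(n5)={n2,n7}
  DF(n6)=∅
  DF(n7)=∅
  DF(n8)=∅
  DF(n9)=∅

DF(n5) = ["n2", "n7"]

Answer: ["n2", "n7"]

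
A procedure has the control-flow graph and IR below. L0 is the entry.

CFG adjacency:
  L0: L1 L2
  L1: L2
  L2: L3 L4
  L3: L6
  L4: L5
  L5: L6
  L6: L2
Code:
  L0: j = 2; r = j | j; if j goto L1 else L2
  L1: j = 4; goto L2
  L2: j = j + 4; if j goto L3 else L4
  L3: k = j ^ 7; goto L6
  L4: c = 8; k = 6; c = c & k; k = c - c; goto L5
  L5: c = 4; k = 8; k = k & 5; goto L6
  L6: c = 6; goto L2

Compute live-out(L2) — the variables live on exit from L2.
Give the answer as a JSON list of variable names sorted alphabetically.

def/use:
  L0: {j,r} / ∅
  L1: {j} / ∅
  L2: {j} / {j}
  L3: {k} / {j}
  L4: {c,k} / ∅
  L5: {c,k} / ∅
  L6: {c} / ∅

Liveness:
  L0: in=∅ out={j}
  L1: in=∅ out={j}
  L2: in={j} out={j}
  L3: in={j} out={j}
  L4: in={j} out={j}
  L5: in={j} out={j}
  L6: in={j} out={j}

live-out(L2) = ["j"]

Answer: ["j"]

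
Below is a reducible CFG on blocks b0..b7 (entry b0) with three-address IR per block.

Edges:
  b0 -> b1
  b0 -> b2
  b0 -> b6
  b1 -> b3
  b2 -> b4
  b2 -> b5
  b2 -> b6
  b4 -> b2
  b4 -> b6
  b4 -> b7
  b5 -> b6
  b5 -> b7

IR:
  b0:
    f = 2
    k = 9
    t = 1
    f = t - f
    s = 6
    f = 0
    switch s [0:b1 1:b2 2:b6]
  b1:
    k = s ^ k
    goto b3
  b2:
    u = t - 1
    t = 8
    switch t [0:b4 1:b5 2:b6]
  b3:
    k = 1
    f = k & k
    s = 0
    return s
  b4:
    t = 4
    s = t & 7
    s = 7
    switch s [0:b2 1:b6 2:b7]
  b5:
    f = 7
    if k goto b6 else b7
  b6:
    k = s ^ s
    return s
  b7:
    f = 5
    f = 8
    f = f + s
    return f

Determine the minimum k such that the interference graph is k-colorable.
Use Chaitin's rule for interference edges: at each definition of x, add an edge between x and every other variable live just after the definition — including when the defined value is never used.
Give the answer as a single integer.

def/use:
  b0: def={f,k,s,t} ue=∅
  b1: def={k} ue={k,s}
  b2: def={t,u} ue={t}
  b3: def={f,k,s} ue=∅
  b4: def={s,t} ue=∅
  b5: def={f} ue={k}
  b6: def={k} ue={s}
  b7: def={f} ue={s}

Backward fixpoint:
  b0: in=∅ out={k,s,t}
  b1: in={k,s} out=∅
  b2: in={k,s,t} out={k,s}
  b3: in=∅ out=∅
  b4: in={k} out={k,s,t}
  b5: in={k,s} out={s}
  b6: in={s} out=∅
  b7: in={s} out=∅

Interfere edges:
  f: {k,s,t}
  k: {f,s,t,u}
  s: {f,k,t,u}
  t: {f,k,s}
  u: {k,s}

Colouring:
  {f,k,s,t} pairwise interfere (4-clique) ⇒ χ ≥ 4
  assign f→c2 k→c0 s→c1 t→c3 u→c2 — no edge inside a register ⇒ χ ≤ 4
  χ = 4

Answer: 4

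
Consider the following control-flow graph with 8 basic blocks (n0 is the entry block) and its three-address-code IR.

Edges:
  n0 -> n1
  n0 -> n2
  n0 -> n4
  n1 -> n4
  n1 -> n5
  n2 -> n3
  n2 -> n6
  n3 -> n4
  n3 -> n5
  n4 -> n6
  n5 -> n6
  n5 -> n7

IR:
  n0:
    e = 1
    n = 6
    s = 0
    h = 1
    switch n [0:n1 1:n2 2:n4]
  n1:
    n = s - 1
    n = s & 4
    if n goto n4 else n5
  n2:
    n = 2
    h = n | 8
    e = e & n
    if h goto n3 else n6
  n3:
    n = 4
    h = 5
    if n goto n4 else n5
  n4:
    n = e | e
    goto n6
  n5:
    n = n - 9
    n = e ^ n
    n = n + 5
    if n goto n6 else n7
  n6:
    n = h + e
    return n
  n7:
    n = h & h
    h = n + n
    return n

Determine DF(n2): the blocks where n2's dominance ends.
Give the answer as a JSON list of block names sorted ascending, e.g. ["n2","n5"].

idom tree: n1←n0 n2←n0 n3←n2 n4←n0 n5←n0 n6←n0 n7←n5
Dom∩ at merges:
  n4: preds {n0,n1,n3}: {n0} ∩ {n0,n1} ∩ {n0,n2,n3} = {n0}; idom=n0
  n5: preds {n1,n3}: {n0,n1} ∩ {n0,n2,n3} = {n0}; idom=n0
  n6: preds {n2,n4,n5}: {n0,n2} ∩ {n0,n4} ∩ {n0,n5} = {n0}; idom=n0

Frontier:
  n4←n0: walk · to n0
  n4←n1: walk n1 to n0
  n4←n3: walk n3→n2 to n0
  n5←n1: walk n1 to n0
  n5←n3: walk n3→n2 to n0
  n6←n2: walk n2 to n0
  n6←n4: walk n4 to n0
  n6←n5: walk n5 to n0
  n0: DF=∅
  n1: DF={n4,n5}
  n2: DF={n4,n5,n6}
  n3: DF={n4,n5}
  n4: DF={n6}
  n5: DF={n6}
  n6: DF=∅
  n7: DF=∅

DF(n2) = ["n4", "n5", "n6"]

Answer: ["n4", "n5", "n6"]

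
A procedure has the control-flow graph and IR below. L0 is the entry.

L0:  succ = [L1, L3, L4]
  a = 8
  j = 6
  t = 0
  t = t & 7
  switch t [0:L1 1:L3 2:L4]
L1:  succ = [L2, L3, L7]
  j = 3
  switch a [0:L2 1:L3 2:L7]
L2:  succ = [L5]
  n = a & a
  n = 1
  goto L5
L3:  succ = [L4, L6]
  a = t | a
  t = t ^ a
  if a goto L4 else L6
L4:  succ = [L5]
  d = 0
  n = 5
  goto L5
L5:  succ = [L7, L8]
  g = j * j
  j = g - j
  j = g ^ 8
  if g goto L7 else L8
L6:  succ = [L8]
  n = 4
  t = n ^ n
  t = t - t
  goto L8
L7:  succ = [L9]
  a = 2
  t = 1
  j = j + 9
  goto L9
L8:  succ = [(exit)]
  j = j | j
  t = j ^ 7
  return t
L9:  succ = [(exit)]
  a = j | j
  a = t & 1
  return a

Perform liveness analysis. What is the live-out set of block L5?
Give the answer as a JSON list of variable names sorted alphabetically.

Block summaries:
  L0 def {a,j,t} use ∅
  L1 def {j} use {a}
  L2 def {n} use {a}
  L3 def {a,t} use {a,t}
  L4 def {d,n} use ∅
  L5 def {g,j} use {j}
  L6 def {n,t} use ∅
  L7 def {a,j,t} use {j}
  L8 def {j,t} use {j}
  L9 def {a} use {j,t}

Liveness:
  L0: in=∅ out={a,j,t}
  L1: in={a,t} out={a,j,t}
  L2: in={a,j} out={j}
  L3: in={a,j,t} out={j}
  L4: in={j} out={j}
  L5: in={j} out={j}
  L6: in={j} out={j}
  L7: in={j} out={j,t}
  L8: in={j} out=∅
  L9: in={j,t} out=∅

live-out(L5) = ["j"]

Answer: ["j"]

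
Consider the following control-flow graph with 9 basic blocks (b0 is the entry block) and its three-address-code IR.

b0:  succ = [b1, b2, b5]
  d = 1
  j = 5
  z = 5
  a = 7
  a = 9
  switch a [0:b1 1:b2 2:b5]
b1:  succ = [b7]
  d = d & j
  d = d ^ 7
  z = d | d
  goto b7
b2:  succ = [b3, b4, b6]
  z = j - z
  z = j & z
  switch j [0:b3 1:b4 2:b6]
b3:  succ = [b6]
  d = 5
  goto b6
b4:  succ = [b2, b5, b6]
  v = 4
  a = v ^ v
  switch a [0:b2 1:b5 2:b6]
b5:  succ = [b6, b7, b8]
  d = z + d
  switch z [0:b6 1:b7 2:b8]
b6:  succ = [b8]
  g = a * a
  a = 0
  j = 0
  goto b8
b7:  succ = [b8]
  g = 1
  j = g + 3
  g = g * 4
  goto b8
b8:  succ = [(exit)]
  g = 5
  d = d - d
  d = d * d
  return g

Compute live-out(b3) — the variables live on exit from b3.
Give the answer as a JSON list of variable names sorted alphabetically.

Per-block:
  b0: {a,d,j,z} / ∅
  b1: {d,z} / {d,j}
  b2: {z} / {j,z}
  b3: {d} / ∅
  b4: {a,v} / ∅
  b5: {d} / {d,z}
  b6: {a,g,j} / {a}
  b7: {g,j} / ∅
  b8: {d,g} / {d}

Backward fixpoint:
  b0: in=∅ out={a,d,j,z}
  b1: in={d,j} out={d}
  b2: in={a,d,j,z} out={a,d,j,z}
  b3: in={a} out={a,d}
  b4: in={d,j,z} out={a,d,j,z}
  b5: in={a,d,z} out={a,d}
  b6: in={a,d} out={d}
  b7: in={d} out={d}
  b8: in={d} out=∅

live-out(b3) = ["a", "d"]

Answer: ["a", "d"]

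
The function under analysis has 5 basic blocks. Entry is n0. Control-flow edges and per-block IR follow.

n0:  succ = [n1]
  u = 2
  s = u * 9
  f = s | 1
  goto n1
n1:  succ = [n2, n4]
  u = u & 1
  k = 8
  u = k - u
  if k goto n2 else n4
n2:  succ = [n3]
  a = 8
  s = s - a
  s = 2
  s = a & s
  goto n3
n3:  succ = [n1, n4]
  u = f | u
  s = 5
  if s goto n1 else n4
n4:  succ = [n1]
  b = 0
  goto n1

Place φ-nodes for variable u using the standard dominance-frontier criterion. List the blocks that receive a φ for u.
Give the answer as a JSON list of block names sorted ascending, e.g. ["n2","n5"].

Answer: ["n1", "n4"]

Derivation:
idom tree: n1←n0 n2←n1 n3←n2 n4←n1
Join-block Dom:
  n1: preds {n0,n3,n4}: {n0} ∩ {n0,n1,n2,n3} ∩ {n0,n1,n4} = {n0}; idom=n0
  n4: preds {n1,n3}: {n0,n1} ∩ {n0,n1,n2,n3} = {n0,n1}; idom=n1

Frontier:
  n1←n0: walk · to n0
  n1←n3: walk n3→n2→n1 to n0
  n1←n4: walk n4→n1 to n0
  n4←n1: walk · to n1
  n4←n3: walk n3→n2 to n1
  n0 → ∅
  n1 → {n1}
  n2 → {n1,n4}
  n3 → {n1,n4}
  n4 → {n1}

φ for u: defs {n0,n1,n3}
  DF⁺ = {n1,n4}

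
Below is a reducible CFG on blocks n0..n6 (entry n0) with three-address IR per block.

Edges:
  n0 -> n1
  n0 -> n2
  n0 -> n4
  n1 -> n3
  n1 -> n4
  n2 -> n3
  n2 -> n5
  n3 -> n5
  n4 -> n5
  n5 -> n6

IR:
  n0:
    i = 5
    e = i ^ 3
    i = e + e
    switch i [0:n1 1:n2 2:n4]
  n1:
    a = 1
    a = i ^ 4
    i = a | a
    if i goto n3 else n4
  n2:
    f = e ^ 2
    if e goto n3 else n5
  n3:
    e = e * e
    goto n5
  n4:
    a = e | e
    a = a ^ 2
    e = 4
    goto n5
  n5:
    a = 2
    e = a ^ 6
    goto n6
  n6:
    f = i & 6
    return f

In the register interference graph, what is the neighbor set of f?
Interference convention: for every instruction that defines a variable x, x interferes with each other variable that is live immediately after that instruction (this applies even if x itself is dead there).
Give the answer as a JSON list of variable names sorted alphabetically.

Per-block:
  n0: def={e,i} ue=∅
  n1: def={a,i} ue={i}
  n2: def={f} ue={e}
  n3: def={e} ue={e}
  n4: def={a,e} ue={e}
  n5: def={a,e} ue=∅
  n6: def={f} ue={i}

Liveness:
  live n0: ∅→{e,i}
  live n1: {e,i}→{e,i}
  live n2: {e,i}→{e,i}
  live n3: {e,i}→{i}
  live n4: {e,i}→{i}
  live n5: {i}→{i}
  live n6: {i}→∅

Interference:
  a — {e,i}
  e — {a,f,i}
  f — {e,i}
  i — {a,e,f}

N(f) = ["e", "i"]

Answer: ["e", "i"]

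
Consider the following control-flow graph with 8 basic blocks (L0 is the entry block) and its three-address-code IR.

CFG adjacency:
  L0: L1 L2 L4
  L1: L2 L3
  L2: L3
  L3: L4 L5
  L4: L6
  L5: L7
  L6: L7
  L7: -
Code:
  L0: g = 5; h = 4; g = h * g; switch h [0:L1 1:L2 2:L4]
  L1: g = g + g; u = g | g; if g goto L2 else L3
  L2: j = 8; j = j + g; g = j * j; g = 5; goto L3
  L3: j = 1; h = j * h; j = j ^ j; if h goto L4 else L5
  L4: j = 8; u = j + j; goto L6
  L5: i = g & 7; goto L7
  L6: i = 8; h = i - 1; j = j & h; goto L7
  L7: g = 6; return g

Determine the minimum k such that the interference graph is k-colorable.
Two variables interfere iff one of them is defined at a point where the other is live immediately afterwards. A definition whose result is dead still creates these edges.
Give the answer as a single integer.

Answer: 4

Derivation:
Per-block:
  L0 def {g,h} use ∅
  L1 def {g,u} use {g}
  L2 def {g,j} use {g}
  L3 def {h,j} use {h}
  L4 def {j,u} use ∅
  L5 def {i} use {g}
  L6 def {h,i,j} use {j}
  L7 def {g} use ∅

Live sets:
  L0 li=∅ lo={g,h}
  L1 li={g,h} lo={g,h}
  L2 li={g,h} lo={g,h}
  L3 li={g,h} lo={g}
  L4 li=∅ lo={j}
  L5 li={g} lo=∅
  L6 li={j} lo=∅
  L7 li=∅ lo=∅

Interfere edges:
  g: {h,j,u}
  h: {g,j,u}
  i: {j}
  j: {g,h,i,u}
  u: {g,h,j}

Chromatic number:
  lower bound: {g,h,j,u} mutually conflict ⇒ χ ≥ 4
  assign g→r1 h→r2 i→r1 j→r0 u→r3 — no edge inside a register ⇒ χ ≤ 4
  χ = 4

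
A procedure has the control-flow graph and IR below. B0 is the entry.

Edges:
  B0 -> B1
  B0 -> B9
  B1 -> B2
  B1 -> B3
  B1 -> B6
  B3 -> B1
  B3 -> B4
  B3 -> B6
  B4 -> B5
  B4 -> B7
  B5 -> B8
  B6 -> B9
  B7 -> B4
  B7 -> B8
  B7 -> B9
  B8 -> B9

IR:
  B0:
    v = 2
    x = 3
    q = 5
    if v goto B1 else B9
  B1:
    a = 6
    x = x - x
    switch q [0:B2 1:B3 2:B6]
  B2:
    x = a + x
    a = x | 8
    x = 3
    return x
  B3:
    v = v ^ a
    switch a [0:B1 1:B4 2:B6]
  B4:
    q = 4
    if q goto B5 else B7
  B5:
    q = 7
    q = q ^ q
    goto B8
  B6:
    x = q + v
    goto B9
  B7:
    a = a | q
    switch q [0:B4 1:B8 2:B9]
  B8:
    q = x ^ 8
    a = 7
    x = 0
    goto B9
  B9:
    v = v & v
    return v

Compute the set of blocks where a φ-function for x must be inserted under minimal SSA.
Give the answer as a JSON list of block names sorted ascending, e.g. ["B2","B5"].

idom tree: B1←B0 B2←B1 B3←B1 B4←B3 B5←B4 B6←B1 B7←B4 B8←B4 B9←B0
Dom at joins:
  B1: preds {B0,B3}: {B0} ∩ {B0,B1,B3} = {B0}; idom=B0
  B4: preds {B3,B7}: {B0,B1,B3} ∩ {B0,B1,B3,B4,B7} = {B0,B1,B3}; idom=B3
  B6: preds {B1,B3}: {B0,B1} ∩ {B0,B1,B3} = {B0,B1}; idom=B1
  B8: preds {B5,B7}: {B0,B1,B3,B4,B5} ∩ {B0,B1,B3,B4,B7} = {B0,B1,B3,B4}; idom=B4
  B9: preds {B0,B6,B7,B8}: {B0} ∩ {B0,B1,B6} ∩ {B0,B1,B3,B4,B7} ∩ {B0,B1,B3,B4,B8} = {B0}; idom=B0

DF derivation:
  join B1 pred B0: · stop@B0
  join B1 pred B3: B3→B1 stop@B0
  join B4 pred B3: · stop@B3
  join B4 pred B7: B7→B4 stop@B3
  join B6 pred B1: · stop@B1
  join B6 pred B3: B3 stop@B1
  join B8 pred B5: B5 stop@B4
  join B8 pred B7: B7 stop@B4
  join B9 pred B0: · stop@B0
  join B9 pred B6: B6→B1 stop@B0
  join B9 pred B7: B7→B4→B3→B1 stop@B0
  join B9 pred B8: B8→B4→B3→B1 stop@B0
  B0: DF=∅
  B1: DF={B1,B9}
  B2: DF=∅
  B3: DF={B1,B6,B9}
  B4: DF={B4,B9}
  B5: DF={B8}
  B6: DF={B9}
  B7: DF={B4,B8,B9}
  B8: DF={B9}
  B9: DF=∅

φ for x: defs {B0,B1,B2,B6,B8}
  DF⁺ = {B1,B9}

Answer: ["B1", "B9"]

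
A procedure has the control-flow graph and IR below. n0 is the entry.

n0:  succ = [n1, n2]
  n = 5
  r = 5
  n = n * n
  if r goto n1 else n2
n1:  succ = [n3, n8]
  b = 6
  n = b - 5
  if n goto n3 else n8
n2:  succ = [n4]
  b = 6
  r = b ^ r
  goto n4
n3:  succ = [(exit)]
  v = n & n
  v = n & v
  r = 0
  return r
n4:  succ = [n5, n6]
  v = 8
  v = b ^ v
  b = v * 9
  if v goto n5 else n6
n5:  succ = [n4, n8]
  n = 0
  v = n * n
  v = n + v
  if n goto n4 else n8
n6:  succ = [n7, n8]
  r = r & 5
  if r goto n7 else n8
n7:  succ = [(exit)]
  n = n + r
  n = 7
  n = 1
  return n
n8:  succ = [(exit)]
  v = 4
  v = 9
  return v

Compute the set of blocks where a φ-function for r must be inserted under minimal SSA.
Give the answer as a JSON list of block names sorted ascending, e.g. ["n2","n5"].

Answer: ["n8"]

Analysis:
idom tree: n1←n0 n2←n0 n3←n1 n4←n2 n5←n4 n6←n4 n7←n6 n8←n0
Join-block Dom:
  n4: preds {n2,n5}: {n0,n2} ∩ {n0,n2,n4,n5} = {n0,n2}; idom=n2
  n8: preds {n1,n5,n6}: {n0,n1} ∩ {n0,n2,n4,n5} ∩ {n0,n2,n4,n6} = {n0}; idom=n0

DF walk-up:
  n4←n2: walk · to n2
  n4←n5: walk n5→n4 to n2
  n8←n1: walk n1 to n0
  n8←n5: walk n5→n4→n2 to n0
  n8←n6: walk n6→n4→n2 to n0
  n0 → ∅
  n1 → {n8}
  n2 → {n8}
  n3 → ∅
  n4 → {n4,n8}
  n5 → {n4,n8}
  n6 → {n8}
  n7 → ∅
  n8 → ∅

φ for r: defs {n0,n2,n3,n6}
  DF⁺ = {n8}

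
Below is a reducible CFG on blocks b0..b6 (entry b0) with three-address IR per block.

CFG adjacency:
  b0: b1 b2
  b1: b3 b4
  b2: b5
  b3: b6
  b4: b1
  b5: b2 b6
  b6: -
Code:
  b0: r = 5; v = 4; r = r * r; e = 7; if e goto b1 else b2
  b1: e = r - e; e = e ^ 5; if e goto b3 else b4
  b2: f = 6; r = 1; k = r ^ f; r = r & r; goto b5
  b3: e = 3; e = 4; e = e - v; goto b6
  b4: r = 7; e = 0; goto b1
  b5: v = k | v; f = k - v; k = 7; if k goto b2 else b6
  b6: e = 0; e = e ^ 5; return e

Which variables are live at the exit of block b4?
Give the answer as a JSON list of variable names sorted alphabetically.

Answer: ["e", "r", "v"]

Derivation:
def/use:
  b0: {e,r,v} / ∅
  b1: {e} / {e,r}
  b2: {f,k,r} / ∅
  b3: {e} / {v}
  b4: {e,r} / ∅
  b5: {f,k,v} / {k,v}
  b6: {e} / ∅

Live sets:
  b0 li=∅ lo={e,r,v}
  b1 li={e,r,v} lo={v}
  b2 li={v} lo={k,v}
  b3 li={v} lo=∅
  b4 li={v} lo={e,r,v}
  b5 li={k,v} lo={v}
  b6 li=∅ lo=∅

live-out(b4) = ["e", "r", "v"]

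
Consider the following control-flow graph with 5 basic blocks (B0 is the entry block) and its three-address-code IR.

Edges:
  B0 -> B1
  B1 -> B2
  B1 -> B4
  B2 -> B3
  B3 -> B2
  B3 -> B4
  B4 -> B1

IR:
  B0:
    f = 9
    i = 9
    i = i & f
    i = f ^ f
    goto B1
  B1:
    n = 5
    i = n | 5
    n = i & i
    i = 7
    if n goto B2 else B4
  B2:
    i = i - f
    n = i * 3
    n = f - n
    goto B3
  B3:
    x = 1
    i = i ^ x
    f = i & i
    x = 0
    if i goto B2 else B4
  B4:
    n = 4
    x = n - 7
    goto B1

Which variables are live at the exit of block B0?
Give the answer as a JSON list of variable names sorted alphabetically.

Per-block:
  B0: def={f,i} ue=∅
  B1: def={i,n} ue=∅
  B2: def={i,n} ue={f,i}
  B3: def={f,i,x} ue={i}
  B4: def={n,x} ue=∅

Liveness:
  live B0: ∅→{f}
  live B1: {f}→{f,i}
  live B2: {f,i}→{i}
  live B3: {i}→{f,i}
  live B4: {f}→{f}

live-out(B0) = ["f"]

Answer: ["f"]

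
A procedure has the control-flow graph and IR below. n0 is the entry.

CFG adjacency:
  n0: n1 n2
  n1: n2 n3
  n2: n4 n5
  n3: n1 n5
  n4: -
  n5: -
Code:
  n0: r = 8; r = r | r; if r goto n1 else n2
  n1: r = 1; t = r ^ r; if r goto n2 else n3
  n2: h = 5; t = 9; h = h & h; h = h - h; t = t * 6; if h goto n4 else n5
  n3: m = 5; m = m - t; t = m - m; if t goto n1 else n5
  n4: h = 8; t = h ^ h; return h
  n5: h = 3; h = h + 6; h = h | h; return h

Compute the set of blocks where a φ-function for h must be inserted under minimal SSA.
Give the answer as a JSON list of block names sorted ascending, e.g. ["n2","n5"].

idom tree: n1←n0 n2←n0 n3←n1 n4←n2 n5←n0
Dom at joins:
  n1: preds {n0,n3}: {n0} ∩ {n0,n1,n3} = {n0}; idom=n0
  n2: preds {n0,n1}: {n0} ∩ {n0,n1} = {n0}; idom=n0
  n5: preds {n2,n3}: {n0,n2} ∩ {n0,n1,n3} = {n0}; idom=n0

Frontier:
  join n1 pred n0: · stop@n0
  join n1 pred n3: n3→n1 stop@n0
  join n2 pred n0: · stop@n0
  join n2 pred n1: n1 stop@n0
  join n5 pred n2: n2 stop@n0
  join n5 pred n3: n3→n1 stop@n0
  n0 → ∅
  n1 → {n1,n2,n5}
  n2 → {n5}
  n3 → {n1,n5}
  n4 → ∅
  n5 → ∅

φ for h: defs {n2,n4,n5}
  DF⁺ = {n5}

Answer: ["n5"]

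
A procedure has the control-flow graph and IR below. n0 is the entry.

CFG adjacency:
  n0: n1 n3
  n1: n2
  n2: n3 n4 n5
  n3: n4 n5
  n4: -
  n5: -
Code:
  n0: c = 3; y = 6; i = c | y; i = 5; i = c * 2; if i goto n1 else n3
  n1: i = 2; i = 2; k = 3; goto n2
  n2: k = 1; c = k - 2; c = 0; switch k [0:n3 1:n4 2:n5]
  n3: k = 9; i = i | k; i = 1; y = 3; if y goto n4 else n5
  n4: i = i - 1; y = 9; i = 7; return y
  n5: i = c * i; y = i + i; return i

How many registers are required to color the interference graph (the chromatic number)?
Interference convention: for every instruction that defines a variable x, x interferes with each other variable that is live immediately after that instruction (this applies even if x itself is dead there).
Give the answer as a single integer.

Block summaries:
  n0 def {c,i,y} use ∅
  n1 def {i,k} use ∅
  n2 def {c,k} use ∅
  n3 def {i,k,y} use {i}
  n4 def {i,y} use {i}
  n5 def {i,y} use {c,i}

Liveness:
  n0 li=∅ lo={c,i}
  n1 li=∅ lo={i}
  n2 li={i} lo={c,i}
  n3 li={c,i} lo={c,i}
  n4 li={i} lo=∅
  n5 li={c,i} lo=∅

Conflict graph:
  c — {i,k,y}
  i — {c,k,y}
  k — {c,i}
  y — {c,i}

Chromatic number:
  lower bound: {c,i,k} mutually conflict ⇒ χ ≥ 3
  assign c→r0 i→r1 k→r2 y→r2 — no edge inside a register ⇒ χ ≤ 3
  χ = 3

Answer: 3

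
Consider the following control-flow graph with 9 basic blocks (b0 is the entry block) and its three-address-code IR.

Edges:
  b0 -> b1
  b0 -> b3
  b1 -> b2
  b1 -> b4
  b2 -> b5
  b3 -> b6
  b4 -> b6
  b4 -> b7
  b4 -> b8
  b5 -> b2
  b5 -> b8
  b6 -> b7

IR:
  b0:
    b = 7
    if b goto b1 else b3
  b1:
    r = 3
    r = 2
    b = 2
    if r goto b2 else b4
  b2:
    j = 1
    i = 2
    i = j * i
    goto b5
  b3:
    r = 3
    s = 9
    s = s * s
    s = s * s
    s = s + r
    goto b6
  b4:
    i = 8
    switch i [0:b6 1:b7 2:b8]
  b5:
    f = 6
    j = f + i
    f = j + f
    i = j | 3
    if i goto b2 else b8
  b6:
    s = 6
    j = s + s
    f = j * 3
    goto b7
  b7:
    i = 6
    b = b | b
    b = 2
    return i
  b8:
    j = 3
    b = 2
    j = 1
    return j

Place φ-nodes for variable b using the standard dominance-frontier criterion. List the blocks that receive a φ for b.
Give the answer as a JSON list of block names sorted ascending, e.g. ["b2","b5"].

Answer: ["b6", "b7"]

Analysis:
idom tree: b1←b0 b2←b1 b3←b0 b4←b1 b5←b2 b6←b0 b7←b0 b8←b1
Dom∩ at merges:
  b2: preds {b1,b5}: {b0,b1} ∩ {b0,b1,b2,b5} = {b0,b1}; idom=b1
  b6: preds {b3,b4}: {b0,b3} ∩ {b0,b1,b4} = {b0}; idom=b0
  b7: preds {b4,b6}: {b0,b1,b4} ∩ {b0,b6} = {b0}; idom=b0
  b8: preds {b4,b5}: {b0,b1,b4} ∩ {b0,b1,b2,b5} = {b0,b1}; idom=b1

Frontier:
  b2←b1: walk · to b1
  b2←b5: walk b5→b2 to b1
  b6←b3: walk b3 to b0
  b6←b4: walk b4→b1 to b0
  b7←b4: walk b4→b1 to b0
  b7←b6: walk b6 to b0
  b8←b4: walk b4 to b1
  b8←b5: walk b5→b2 to b1
  DF(b0)=∅
  DF(b1)={b6,b7}
  DF(b2)={b2,b8}
  DF(b3)={b6}
  DF(b4)={b6,b7,b8}
  DF(b5)={b2,b8}
  DF(b6)={b7}
  DF(b7)=∅
  DF(b8)=∅

φ for b: defs {b0,b1,b7,b8}
  DF⁺ = {b6,b7}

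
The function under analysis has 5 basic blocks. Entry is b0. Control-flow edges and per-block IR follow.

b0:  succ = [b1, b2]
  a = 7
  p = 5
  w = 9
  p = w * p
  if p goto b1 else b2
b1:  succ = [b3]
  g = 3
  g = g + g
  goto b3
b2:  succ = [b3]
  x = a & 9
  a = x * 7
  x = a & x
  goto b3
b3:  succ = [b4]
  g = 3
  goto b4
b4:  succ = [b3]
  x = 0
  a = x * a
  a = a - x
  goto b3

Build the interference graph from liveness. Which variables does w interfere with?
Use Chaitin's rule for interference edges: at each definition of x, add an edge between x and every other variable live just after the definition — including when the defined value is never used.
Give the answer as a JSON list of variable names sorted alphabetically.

Block summaries:
  b0 def {a,p,w} use ∅
  b1 def {g} use ∅
  b2 def {a,x} use {a}
  b3 def {g} use ∅
  b4 def {a,x} use {a}

Backward fixpoint:
  b0: in=∅ out={a}
  b1: in={a} out={a}
  b2: in={a} out={a}
  b3: in={a} out={a}
  b4: in={a} out={a}

Conflict graph:
  a↔{g,p,w,x}
  g↔{a}
  p↔{a,w}
  w↔{a,p}
  x↔{a}

N(w) = ["a", "p"]

Answer: ["a", "p"]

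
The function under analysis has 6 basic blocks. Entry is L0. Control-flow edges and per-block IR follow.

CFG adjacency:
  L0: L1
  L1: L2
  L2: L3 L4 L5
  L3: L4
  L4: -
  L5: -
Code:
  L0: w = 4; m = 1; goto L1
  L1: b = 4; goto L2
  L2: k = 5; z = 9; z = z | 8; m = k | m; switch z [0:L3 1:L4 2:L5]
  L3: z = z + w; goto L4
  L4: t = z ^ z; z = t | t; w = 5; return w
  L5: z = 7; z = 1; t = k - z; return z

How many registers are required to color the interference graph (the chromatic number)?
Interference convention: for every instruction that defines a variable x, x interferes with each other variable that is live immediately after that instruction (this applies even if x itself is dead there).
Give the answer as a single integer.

Answer: 4

Derivation:
def/use:
  L0: {m,w} / ∅
  L1: {b} / ∅
  L2: {k,m,z} / {m}
  L3: {z} / {w,z}
  L4: {t,w,z} / {z}
  L5: {t,z} / {k}

Live sets:
  live L0: ∅→{m,w}
  live L1: {m,w}→{m,w}
  live L2: {m,w}→{k,w,z}
  live L3: {w,z}→{z}
  live L4: {z}→∅
  live L5: {k}→∅

Conflict graph:
  b: {m,w}
  k: {m,w,z}
  m: {b,k,w,z}
  t: {z}
  w: {b,k,m,z}
  z: {k,m,t,w}

Colouring:
  clique {k,m,w,z} ⇒ need ≥ 4
  4-colouring: r0={m,t}  r1={w}  r2={b,z}  r3={k}
  χ = 4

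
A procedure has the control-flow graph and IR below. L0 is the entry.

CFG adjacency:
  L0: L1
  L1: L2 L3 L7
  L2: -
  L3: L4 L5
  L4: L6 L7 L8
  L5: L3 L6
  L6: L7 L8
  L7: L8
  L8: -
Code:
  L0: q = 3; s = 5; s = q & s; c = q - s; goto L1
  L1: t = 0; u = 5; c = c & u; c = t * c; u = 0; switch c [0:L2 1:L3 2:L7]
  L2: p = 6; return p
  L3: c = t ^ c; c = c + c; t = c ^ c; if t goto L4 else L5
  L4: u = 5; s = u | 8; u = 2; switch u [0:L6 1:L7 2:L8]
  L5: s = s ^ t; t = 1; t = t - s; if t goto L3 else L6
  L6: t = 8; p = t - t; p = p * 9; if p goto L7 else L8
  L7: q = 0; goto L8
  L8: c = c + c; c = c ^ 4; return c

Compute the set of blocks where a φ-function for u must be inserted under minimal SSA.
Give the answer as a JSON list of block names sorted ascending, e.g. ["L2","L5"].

Answer: ["L6", "L7", "L8"]

Analysis:
idom tree: L1←L0 L2←L1 L3←L1 L4←L3 L5←L3 L6←L3 L7←L1 L8←L1
Join-block Dom:
  L3: preds {L1,L5}: {L0,L1} ∩ {L0,L1,L3,L5} = {L0,L1}; idom=L1
  L6: preds {L4,L5}: {L0,L1,L3,L4} ∩ {L0,L1,L3,L5} = {L0,L1,L3}; idom=L3
  L7: preds {L1,L4,L6}: {L0,L1} ∩ {L0,L1,L3,L4} ∩ {L0,L1,L3,L6} = {L0,L1}; idom=L1
  L8: preds {L4,L6,L7}: {L0,L1,L3,L4} ∩ {L0,L1,L3,L6} ∩ {L0,L1,L7} = {L0,L1}; idom=L1

DF derivation:
  L3←L1: walk · to L1
  L3←L5: walk L5→L3 to L1
  L6←L4: walk L4 to L3
  L6←L5: walk L5 to L3
  L7←L1: walk · to L1
  L7←L4: walk L4→L3 to L1
  L7←L6: walk L6→L3 to L1
  L8←L4: walk L4→L3 to L1
  L8←L6: walk L6→L3 to L1
  L8←L7: walk L7 to L1
  L0: DF=∅
  L1: DF=∅
  L2: DF=∅
  L3: DF={L3,L7,L8}
  L4: DF={L6,L7,L8}
  L5: DF={L3,L6}
  L6: DF={L7,L8}
  L7: DF={L8}
  L8: DF=∅

φ for u: defs {L1,L4}
  DF⁺ = {L6,L7,L8}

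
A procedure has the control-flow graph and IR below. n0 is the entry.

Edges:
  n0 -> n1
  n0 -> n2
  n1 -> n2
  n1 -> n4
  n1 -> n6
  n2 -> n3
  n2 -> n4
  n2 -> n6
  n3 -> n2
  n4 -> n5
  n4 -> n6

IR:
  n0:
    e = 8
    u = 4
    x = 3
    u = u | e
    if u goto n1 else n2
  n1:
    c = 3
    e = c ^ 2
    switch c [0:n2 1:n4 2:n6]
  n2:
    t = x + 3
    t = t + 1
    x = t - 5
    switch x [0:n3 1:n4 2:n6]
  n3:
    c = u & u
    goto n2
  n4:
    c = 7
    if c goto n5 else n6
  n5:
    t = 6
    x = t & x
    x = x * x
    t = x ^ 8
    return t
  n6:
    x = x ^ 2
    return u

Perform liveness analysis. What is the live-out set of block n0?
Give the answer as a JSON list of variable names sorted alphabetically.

Answer: ["u", "x"]

Analysis:
Per-block:
  n0 def {e,u,x} use ∅
  n1 def {c,e} use ∅
  n2 def {t,x} use {x}
  n3 def {c} use {u}
  n4 def {c} use ∅
  n5 def {t,x} use {x}
  n6 def {x} use {u,x}

Backward fixpoint:
  n0 li=∅ lo={u,x}
  n1 li={u,x} lo={u,x}
  n2 li={u,x} lo={u,x}
  n3 li={u,x} lo={u,x}
  n4 li={u,x} lo={u,x}
  n5 li={x} lo=∅
  n6 li={u,x} lo=∅

live-out(n0) = ["u", "x"]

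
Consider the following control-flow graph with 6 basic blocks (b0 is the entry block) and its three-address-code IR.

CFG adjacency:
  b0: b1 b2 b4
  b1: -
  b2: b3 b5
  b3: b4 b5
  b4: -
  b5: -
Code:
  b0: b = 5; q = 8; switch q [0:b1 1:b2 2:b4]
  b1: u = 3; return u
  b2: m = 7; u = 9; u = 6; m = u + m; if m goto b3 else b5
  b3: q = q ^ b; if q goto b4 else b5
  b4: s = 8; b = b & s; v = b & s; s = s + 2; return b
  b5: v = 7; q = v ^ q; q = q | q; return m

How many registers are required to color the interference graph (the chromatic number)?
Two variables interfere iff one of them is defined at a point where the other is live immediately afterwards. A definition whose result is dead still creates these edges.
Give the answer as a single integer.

Answer: 4

Working:
Per-block:
  b0 def {b,q} use ∅
  b1 def {u} use ∅
  b2 def {m,u} use ∅
  b3 def {q} use {b,q}
  b4 def {b,s,v} use {b}
  b5 def {q,v} use {m,q}

Backward fixpoint:
  live b0: ∅→{b,q}
  live b1: ∅→∅
  live b2: {b,q}→{b,m,q}
  live b3: {b,m,q}→{b,m,q}
  live b4: {b}→∅
  live b5: {m,q}→∅

Conflict graph:
  b — {m,q,s,u,v}
  m — {b,q,u,v}
  q — {b,m,u,v}
  s — {b,v}
  u — {b,m,q}
  v — {b,m,q,s}

Colouring:
  {b,m,q,u} pairwise interfere (4-clique) ⇒ χ ≥ 4
  assign b→r0 m→r1 q→r2 s→r1 u→r3 v→r3 — no edge inside a register ⇒ χ ≤ 4
  χ = 4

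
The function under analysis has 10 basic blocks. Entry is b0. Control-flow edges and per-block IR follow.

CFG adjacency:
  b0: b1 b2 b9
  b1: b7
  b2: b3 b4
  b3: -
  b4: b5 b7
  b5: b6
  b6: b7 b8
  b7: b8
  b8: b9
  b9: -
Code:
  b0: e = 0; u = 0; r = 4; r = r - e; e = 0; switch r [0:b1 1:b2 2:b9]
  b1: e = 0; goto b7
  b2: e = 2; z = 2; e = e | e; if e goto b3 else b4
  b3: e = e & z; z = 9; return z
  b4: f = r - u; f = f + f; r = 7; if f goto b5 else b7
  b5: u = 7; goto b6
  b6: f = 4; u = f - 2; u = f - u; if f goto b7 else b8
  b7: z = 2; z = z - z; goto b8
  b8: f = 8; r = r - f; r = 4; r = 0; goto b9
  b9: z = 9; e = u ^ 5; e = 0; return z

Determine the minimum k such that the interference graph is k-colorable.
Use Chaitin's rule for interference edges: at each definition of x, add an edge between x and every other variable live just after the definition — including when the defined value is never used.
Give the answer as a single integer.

Answer: 4

Analysis:
Per-block:
  b0: {e,r,u} / ∅
  b1: {e} / ∅
  b2: {e,z} / ∅
  b3: {e,z} / {e,z}
  b4: {f,r} / {r,u}
  b5: {u} / ∅
  b6: {f,u} / ∅
  b7: {z} / ∅
  b8: {f,r} / {r}
  b9: {e,z} / {u}

Liveness:
  b0 li=∅ lo={r,u}
  b1 li={r,u} lo={r,u}
  b2 li={r,u} lo={e,r,u,z}
  b3 li={e,z} lo=∅
  b4 li={r,u} lo={r,u}
  b5 li={r} lo={r}
  b6 li={r} lo={r,u}
  b7 li={r,u} lo={r,u}
  b8 li={r,u} lo={u}
  b9 li={u} lo=∅

Conflict graph:
  e: {r,u,z}
  f: {r,u}
  r: {e,f,u,z}
  u: {e,f,r,z}
  z: {e,r,u}

Registers:
  {e,r,u,z} pairwise interfere (4-clique) ⇒ χ ≥ 4
  4-colouring: c0={r}  c1={u}  c2={e,f}  c3={z}
  χ = 4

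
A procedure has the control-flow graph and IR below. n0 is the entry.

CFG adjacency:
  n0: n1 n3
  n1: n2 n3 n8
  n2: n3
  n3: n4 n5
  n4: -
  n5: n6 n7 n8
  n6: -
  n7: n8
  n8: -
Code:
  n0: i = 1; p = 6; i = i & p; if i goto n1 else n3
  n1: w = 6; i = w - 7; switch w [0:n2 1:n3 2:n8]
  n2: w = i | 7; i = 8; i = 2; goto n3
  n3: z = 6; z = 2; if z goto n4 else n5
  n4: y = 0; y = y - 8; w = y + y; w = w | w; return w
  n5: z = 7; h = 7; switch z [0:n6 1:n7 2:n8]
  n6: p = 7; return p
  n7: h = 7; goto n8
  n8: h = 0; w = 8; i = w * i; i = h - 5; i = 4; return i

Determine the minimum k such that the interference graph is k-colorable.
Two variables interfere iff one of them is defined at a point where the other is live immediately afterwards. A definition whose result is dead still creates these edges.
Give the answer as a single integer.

Block summaries:
  n0: {i,p} / ∅
  n1: {i,w} / ∅
  n2: {i,w} / {i}
  n3: {z} / ∅
  n4: {w,y} / ∅
  n5: {h,z} / ∅
  n6: {p} / ∅
  n7: {h} / ∅
  n8: {h,i,w} / {i}

Backward fixpoint:
  n0 li=∅ lo={i}
  n1 li=∅ lo={i}
  n2 li={i} lo={i}
  n3 li={i} lo={i}
  n4 li=∅ lo=∅
  n5 li={i} lo={i}
  n6 li=∅ lo=∅
  n7 li={i} lo={i}
  n8 li={i} lo=∅

Interfere edges:
  h: {i,w,z}
  i: {h,p,w,z}
  p: {i}
  w: {h,i}
  y: ∅
  z: {h,i}

Chromatic number:
  {h,i,w} pairwise interfere (3-clique) ⇒ χ ≥ 3
  assign h→r1 i→r0 p→r1 w→r2 y→r0 z→r2 — no edge inside a register ⇒ χ ≤ 3
  χ = 3

Answer: 3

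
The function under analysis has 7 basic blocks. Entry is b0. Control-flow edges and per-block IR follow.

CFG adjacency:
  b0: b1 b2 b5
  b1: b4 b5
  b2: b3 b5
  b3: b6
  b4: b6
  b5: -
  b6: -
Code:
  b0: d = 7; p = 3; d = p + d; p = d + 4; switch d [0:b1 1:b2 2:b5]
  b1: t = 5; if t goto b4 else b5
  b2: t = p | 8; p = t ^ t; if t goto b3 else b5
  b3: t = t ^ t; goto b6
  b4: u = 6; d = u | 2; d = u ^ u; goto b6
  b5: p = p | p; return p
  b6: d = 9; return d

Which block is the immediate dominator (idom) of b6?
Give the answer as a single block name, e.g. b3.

idom tree: b1←b0 b2←b0 b3←b2 b4←b1 b5←b0 b6←b0
Join-block Dom:
  b5: preds {b0,b1,b2}: {b0} ∩ {b0,b1} ∩ {b0,b2} = {b0}; idom=b0
  b6: preds {b3,b4}: {b0,b2,b3} ∩ {b0,b1,b4} = {b0}; idom=b0

idom(b6) = b0

Answer: b0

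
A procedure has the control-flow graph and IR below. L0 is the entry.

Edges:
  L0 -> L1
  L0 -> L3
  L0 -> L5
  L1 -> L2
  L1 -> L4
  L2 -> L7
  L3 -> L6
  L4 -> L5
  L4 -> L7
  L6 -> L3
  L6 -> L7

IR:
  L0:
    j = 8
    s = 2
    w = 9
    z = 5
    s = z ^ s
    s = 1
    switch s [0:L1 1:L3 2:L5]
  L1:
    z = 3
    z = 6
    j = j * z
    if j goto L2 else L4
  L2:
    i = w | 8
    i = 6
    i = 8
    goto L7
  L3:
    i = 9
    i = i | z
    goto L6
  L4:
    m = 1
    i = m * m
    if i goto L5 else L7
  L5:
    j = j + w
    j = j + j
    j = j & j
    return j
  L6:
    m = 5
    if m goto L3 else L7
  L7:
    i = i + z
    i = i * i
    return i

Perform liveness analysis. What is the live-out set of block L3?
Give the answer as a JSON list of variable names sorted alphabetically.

Answer: ["i", "z"]

Working:
Per-block:
  L0 def {j,s,w,z} use ∅
  L1 def {j,z} use {j}
  L2 def {i} use {w}
  L3 def {i} use {z}
  L4 def {i,m} use ∅
  L5 def {j} use {j,w}
  L6 def {m} use ∅
  L7 def {i} use {i,z}

Liveness:
  live L0: ∅→{j,w,z}
  live L1: {j,w}→{j,w,z}
  live L2: {w,z}→{i,z}
  live L3: {z}→{i,z}
  live L4: {j,w,z}→{i,j,w,z}
  live L5: {j,w}→∅
  live L6: {i,z}→{i,z}
  live L7: {i,z}→∅

live-out(L3) = ["i", "z"]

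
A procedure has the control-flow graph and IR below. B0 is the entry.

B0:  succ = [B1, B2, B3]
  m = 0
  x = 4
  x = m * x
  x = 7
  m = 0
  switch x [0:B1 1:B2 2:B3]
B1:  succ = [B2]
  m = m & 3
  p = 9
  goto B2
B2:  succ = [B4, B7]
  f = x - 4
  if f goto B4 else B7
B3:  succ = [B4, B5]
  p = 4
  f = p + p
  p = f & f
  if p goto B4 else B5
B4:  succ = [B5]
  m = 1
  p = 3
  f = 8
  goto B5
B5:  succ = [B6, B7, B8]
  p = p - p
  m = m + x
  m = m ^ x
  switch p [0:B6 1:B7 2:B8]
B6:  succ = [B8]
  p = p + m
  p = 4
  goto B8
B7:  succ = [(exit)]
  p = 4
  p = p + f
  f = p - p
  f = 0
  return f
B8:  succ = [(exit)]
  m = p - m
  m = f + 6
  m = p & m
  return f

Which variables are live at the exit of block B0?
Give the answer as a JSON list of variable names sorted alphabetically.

Block summaries:
  B0 def {m,x} use ∅
  B1 def {m,p} use {m}
  B2 def {f} use {x}
  B3 def {f,p} use ∅
  B4 def {f,m,p} use ∅
  B5 def {m,p} use {m,p,x}
  B6 def {p} use {m,p}
  B7 def {f,p} use {f}
  B8 def {m} use {f,m,p}

Liveness:
  B0: in=∅ out={m,x}
  B1: in={m,x} out={x}
  B2: in={x} out={f,x}
  B3: in={m,x} out={f,m,p,x}
  B4: in={x} out={f,m,p,x}
  B5: in={f,m,p,x} out={f,m,p}
  B6: in={f,m,p} out={f,m,p}
  B7: in={f} out=∅
  B8: in={f,m,p} out=∅

live-out(B0) = ["m", "x"]

Answer: ["m", "x"]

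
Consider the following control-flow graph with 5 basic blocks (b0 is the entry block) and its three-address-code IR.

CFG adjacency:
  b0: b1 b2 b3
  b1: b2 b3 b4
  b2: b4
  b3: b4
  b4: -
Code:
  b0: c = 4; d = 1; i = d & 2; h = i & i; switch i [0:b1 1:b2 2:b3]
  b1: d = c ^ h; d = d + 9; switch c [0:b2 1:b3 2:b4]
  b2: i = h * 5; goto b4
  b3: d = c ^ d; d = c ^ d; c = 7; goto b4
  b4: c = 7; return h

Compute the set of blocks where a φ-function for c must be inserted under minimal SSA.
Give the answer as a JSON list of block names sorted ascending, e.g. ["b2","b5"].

idom tree: b1←b0 b2←b0 b3←b0 b4←b0
Join-block Dom:
  b2: preds {b0,b1}: {b0} ∩ {b0,b1} = {b0}; idom=b0
  b3: preds {b0,b1}: {b0} ∩ {b0,b1} = {b0}; idom=b0
  b4: preds {b1,b2,b3}: {b0,b1} ∩ {b0,b2} ∩ {b0,b3} = {b0}; idom=b0

DF walk-up:
  b2←b0: walk · to b0
  b2←b1: walk b1 to b0
  b3←b0: walk · to b0
  b3←b1: walk b1 to b0
  b4←b1: walk b1 to b0
  b4←b2: walk b2 to b0
  b4←b3: walk b3 to b0
  b0 → ∅
  b1 → {b2,b3,b4}
  b2 → {b4}
  b3 → {b4}
  b4 → ∅

φ for c: defs {b0,b3,b4}
  DF⁺ = {b4}

Answer: ["b4"]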